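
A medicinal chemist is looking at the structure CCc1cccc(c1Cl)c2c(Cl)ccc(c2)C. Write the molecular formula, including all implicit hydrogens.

Walk through each heavy atom and fill implicit hydrogens from standard valence (C 4, N 3, O 2, S 2, halogen 1); for lowercase aromatic atoms, an aromatic c carries 1 H when it has two neighbours and 0 H with three, and aromatic n carries 0 H:
  atom 1: C, bond orders sum to 1 (valence 4) → 3 H
  atom 2: C, bond orders sum to 2 (valence 4) → 2 H
  atom 3: aromatic c, 3 neighbours → 0 H
  atom 4: aromatic c, 2 neighbours → 1 H
  atom 5: aromatic c, 2 neighbours → 1 H
  atom 6: aromatic c, 2 neighbours → 1 H
  atom 7: aromatic c, 3 neighbours → 0 H
  atom 8: aromatic c, 3 neighbours → 0 H
  atom 9: Cl (halogen, monovalent) → 0 H
  atom 10: aromatic c, 3 neighbours → 0 H
  atom 11: aromatic c, 3 neighbours → 0 H
  atom 12: Cl (halogen, monovalent) → 0 H
  atom 13: aromatic c, 2 neighbours → 1 H
  atom 14: aromatic c, 2 neighbours → 1 H
  atom 15: aromatic c, 3 neighbours → 0 H
  atom 16: aromatic c, 2 neighbours → 1 H
  atom 17: C, bond orders sum to 1 (valence 4) → 3 H
Totals → C:15, H:14, Cl:2.

C15H14Cl2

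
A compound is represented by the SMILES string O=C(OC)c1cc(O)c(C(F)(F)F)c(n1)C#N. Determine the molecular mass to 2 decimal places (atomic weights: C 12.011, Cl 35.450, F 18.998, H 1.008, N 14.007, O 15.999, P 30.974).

246.14 g/mol

First, the molecular formula is C9H5F3N2O3 (counting implicit H from valence).
  C: 9 × 12.011 = 108.099
  F: 3 × 18.998 = 56.994
  H: 5 × 1.008 = 5.040
  N: 2 × 14.007 = 28.014
  O: 3 × 15.999 = 47.997
Sum: 9×12.011 + 3×18.998 + 5×1.008 + 2×14.007 + 3×15.999 = 246.144 → 246.14 g/mol.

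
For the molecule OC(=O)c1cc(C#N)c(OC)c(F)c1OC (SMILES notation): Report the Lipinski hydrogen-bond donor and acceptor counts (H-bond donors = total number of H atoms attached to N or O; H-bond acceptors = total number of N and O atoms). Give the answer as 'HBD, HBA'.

1, 5

Donors: find every N or O and count the H atoms it carries.
  atom 1 (O): bond orders sum to 1 → 1 H
  atom 3 (O): bond orders sum to 2 → 0 H
  atom 8 (N): bond orders sum to 3 → 0 H
  atom 10 (O): bond orders sum to 2 → 0 H
  atom 15 (O): bond orders sum to 2 → 0 H
Lipinski HBD = 1.
Acceptors: N atoms = 1, O atoms = 4 → HBA = 5.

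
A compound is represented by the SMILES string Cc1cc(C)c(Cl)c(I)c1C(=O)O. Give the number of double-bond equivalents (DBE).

5

Molecular formula: C9H8ClIO2.
DoU = (2C + 2 + N − H − X) / 2, where X is the halogen count and O/S are ignored.
    = (2·9 + 2 + 0 − 8 − 2) / 2 = 10 / 2 = 5.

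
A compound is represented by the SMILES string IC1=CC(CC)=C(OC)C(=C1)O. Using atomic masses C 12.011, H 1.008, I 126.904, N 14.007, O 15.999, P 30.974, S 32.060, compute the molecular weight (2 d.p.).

First, the molecular formula is C9H11IO2 (counting implicit H from valence).
  C: 9 × 12.011 = 108.099
  H: 11 × 1.008 = 11.088
  I: 1 × 126.904 = 126.904
  O: 2 × 15.999 = 31.998
Sum: 9×12.011 + 11×1.008 + 1×126.904 + 2×15.999 = 278.089 → 278.09 g/mol.

278.09 g/mol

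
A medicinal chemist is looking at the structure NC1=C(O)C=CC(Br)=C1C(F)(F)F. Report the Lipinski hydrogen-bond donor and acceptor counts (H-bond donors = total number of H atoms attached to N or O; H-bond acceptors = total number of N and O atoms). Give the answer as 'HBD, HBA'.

Donors: find every N or O and count the H atoms it carries.
  atom 1 (N): bond orders sum to 1 → 2 H
  atom 4 (O): bond orders sum to 1 → 1 H
Lipinski HBD = 3.
Acceptors: N atoms = 1, O atoms = 1 → HBA = 2.

3, 2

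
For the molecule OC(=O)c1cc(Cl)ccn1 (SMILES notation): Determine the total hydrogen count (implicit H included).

4

Walk through each heavy atom and fill implicit hydrogens from standard valence (C 4, N 3, O 2, S 2, halogen 1); for lowercase aromatic atoms, an aromatic c carries 1 H when it has two neighbours and 0 H with three, and aromatic n carries 0 H:
  atom 1: O, bond orders sum to 1 (valence 2) → 1 H
  atom 2: C, bond orders sum to 4 (valence 4) → 0 H
  atom 3: O, bond orders sum to 2 (valence 2) → 0 H
  atom 4: aromatic c, 3 neighbours → 0 H
  atom 5: aromatic c, 2 neighbours → 1 H
  atom 6: aromatic c, 3 neighbours → 0 H
  atom 7: Cl (halogen, monovalent) → 0 H
  atom 8: aromatic c, 2 neighbours → 1 H
  atom 9: aromatic c, 2 neighbours → 1 H
  atom 10: aromatic n, 2 neighbours → 0 H
Total hydrogens: 4.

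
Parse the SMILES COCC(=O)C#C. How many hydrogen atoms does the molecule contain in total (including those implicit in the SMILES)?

6

Walk through each heavy atom and fill implicit hydrogens from standard valence (C 4, N 3, O 2, S 2, halogen 1):
  atom 1: C, bond orders sum to 1 (valence 4) → 3 H
  atom 2: O, bond orders sum to 2 (valence 2) → 0 H
  atom 3: C, bond orders sum to 2 (valence 4) → 2 H
  atom 4: C, bond orders sum to 4 (valence 4) → 0 H
  atom 5: O, bond orders sum to 2 (valence 2) → 0 H
  atom 6: C, bond orders sum to 4 (valence 4) → 0 H
  atom 7: C, bond orders sum to 3 (valence 4) → 1 H
Total hydrogens: 6.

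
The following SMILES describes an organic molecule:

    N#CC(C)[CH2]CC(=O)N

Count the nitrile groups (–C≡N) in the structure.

1

The nitrile motif appears at heavy-atom position 2 in the SMILES.
Other groups present: 1 amide.
Nitrile count: 1.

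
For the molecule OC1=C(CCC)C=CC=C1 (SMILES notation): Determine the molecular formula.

C9H12O

Walk through each heavy atom and fill implicit hydrogens from standard valence (C 4, N 3, O 2, S 2, halogen 1):
  atom 1: O, bond orders sum to 1 (valence 2) → 1 H
  atom 2: C, bond orders sum to 4 (valence 4) → 0 H
  atom 3: C, bond orders sum to 4 (valence 4) → 0 H
  atom 4: C, bond orders sum to 2 (valence 4) → 2 H
  atom 5: C, bond orders sum to 2 (valence 4) → 2 H
  atom 6: C, bond orders sum to 1 (valence 4) → 3 H
  atom 7: C, bond orders sum to 3 (valence 4) → 1 H
  atom 8: C, bond orders sum to 3 (valence 4) → 1 H
  atom 9: C, bond orders sum to 3 (valence 4) → 1 H
  atom 10: C, bond orders sum to 3 (valence 4) → 1 H
Totals → C:9, H:12, O:1.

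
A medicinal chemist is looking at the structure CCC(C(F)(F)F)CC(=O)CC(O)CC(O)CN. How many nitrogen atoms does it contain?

Scan the SMILES for N atoms (remember two-letter symbols like Cl and Br are single atoms).
Nitrogen count: 1.

1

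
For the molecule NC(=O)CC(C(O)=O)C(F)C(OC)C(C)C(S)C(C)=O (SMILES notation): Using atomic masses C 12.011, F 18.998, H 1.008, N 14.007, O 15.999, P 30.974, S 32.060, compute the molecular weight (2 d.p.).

First, the molecular formula is C12H20FNO5S (counting implicit H from valence).
  C: 12 × 12.011 = 144.132
  F: 1 × 18.998 = 18.998
  H: 20 × 1.008 = 20.160
  N: 1 × 14.007 = 14.007
  O: 5 × 15.999 = 79.995
  S: 1 × 32.060 = 32.060
Sum: 12×12.011 + 1×18.998 + 20×1.008 + 1×14.007 + 5×15.999 + 1×32.060 = 309.352 → 309.35 g/mol.

309.35 g/mol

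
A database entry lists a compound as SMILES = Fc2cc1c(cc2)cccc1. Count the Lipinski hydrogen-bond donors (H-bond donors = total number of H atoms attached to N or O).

0

Donors: find every N or O and count the H atoms it carries.
  (no N or O atoms present)
Lipinski HBD = 0.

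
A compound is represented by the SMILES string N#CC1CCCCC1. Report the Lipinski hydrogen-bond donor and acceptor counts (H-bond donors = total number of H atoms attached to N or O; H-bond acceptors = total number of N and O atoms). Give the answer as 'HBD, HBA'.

Donors: find every N or O and count the H atoms it carries.
  atom 1 (N): bond orders sum to 3 → 0 H
Lipinski HBD = 0.
Acceptors: N atoms = 1, O atoms = 0 → HBA = 1.

0, 1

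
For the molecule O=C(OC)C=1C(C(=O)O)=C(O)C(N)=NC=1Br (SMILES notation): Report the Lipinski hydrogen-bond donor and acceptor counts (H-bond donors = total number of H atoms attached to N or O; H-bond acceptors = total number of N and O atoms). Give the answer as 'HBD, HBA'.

Donors: find every N or O and count the H atoms it carries.
  atom 1 (O): bond orders sum to 2 → 0 H
  atom 3 (O): bond orders sum to 2 → 0 H
  atom 8 (O): bond orders sum to 2 → 0 H
  atom 9 (O): bond orders sum to 1 → 1 H
  atom 11 (O): bond orders sum to 1 → 1 H
  atom 13 (N): bond orders sum to 1 → 2 H
  atom 14 (N): bond orders sum to 3 → 0 H
Lipinski HBD = 4.
Acceptors: N atoms = 2, O atoms = 5 → HBA = 7.

4, 7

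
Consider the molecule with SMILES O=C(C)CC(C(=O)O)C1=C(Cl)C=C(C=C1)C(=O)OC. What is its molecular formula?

C13H13ClO5

Walk through each heavy atom and fill implicit hydrogens from standard valence (C 4, N 3, O 2, S 2, halogen 1):
  atom 1: O, bond orders sum to 2 (valence 2) → 0 H
  atom 2: C, bond orders sum to 4 (valence 4) → 0 H
  atom 3: C, bond orders sum to 1 (valence 4) → 3 H
  atom 4: C, bond orders sum to 2 (valence 4) → 2 H
  atom 5: C, bond orders sum to 3 (valence 4) → 1 H
  atom 6: C, bond orders sum to 4 (valence 4) → 0 H
  atom 7: O, bond orders sum to 2 (valence 2) → 0 H
  atom 8: O, bond orders sum to 1 (valence 2) → 1 H
  atom 9: C, bond orders sum to 4 (valence 4) → 0 H
  atom 10: C, bond orders sum to 4 (valence 4) → 0 H
  atom 11: Cl (halogen, monovalent) → 0 H
  atom 12: C, bond orders sum to 3 (valence 4) → 1 H
  atom 13: C, bond orders sum to 4 (valence 4) → 0 H
  atom 14: C, bond orders sum to 3 (valence 4) → 1 H
  atom 15: C, bond orders sum to 3 (valence 4) → 1 H
  atom 16: C, bond orders sum to 4 (valence 4) → 0 H
  atom 17: O, bond orders sum to 2 (valence 2) → 0 H
  atom 18: O, bond orders sum to 2 (valence 2) → 0 H
  atom 19: C, bond orders sum to 1 (valence 4) → 3 H
Totals → C:13, H:13, Cl:1, O:5.
In Hill order: C13H13ClO5.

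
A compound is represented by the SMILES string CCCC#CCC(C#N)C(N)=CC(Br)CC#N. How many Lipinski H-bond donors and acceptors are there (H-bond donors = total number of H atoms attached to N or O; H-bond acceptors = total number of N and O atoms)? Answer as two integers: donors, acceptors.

2, 3

Donors: find every N or O and count the H atoms it carries.
  atom 9 (N): bond orders sum to 3 → 0 H
  atom 11 (N): bond orders sum to 1 → 2 H
  atom 17 (N): bond orders sum to 3 → 0 H
Lipinski HBD = 2.
Acceptors: N atoms = 3, O atoms = 0 → HBA = 3.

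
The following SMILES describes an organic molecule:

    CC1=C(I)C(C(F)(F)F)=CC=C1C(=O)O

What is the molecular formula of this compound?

Walk through each heavy atom and fill implicit hydrogens from standard valence (C 4, N 3, O 2, S 2, halogen 1):
  atom 1: C, bond orders sum to 1 (valence 4) → 3 H
  atom 2: C, bond orders sum to 4 (valence 4) → 0 H
  atom 3: C, bond orders sum to 4 (valence 4) → 0 H
  atom 4: I (halogen, monovalent) → 0 H
  atom 5: C, bond orders sum to 4 (valence 4) → 0 H
  atom 6: C, bond orders sum to 4 (valence 4) → 0 H
  atom 7: F (halogen, monovalent) → 0 H
  atom 8: F (halogen, monovalent) → 0 H
  atom 9: F (halogen, monovalent) → 0 H
  atom 10: C, bond orders sum to 3 (valence 4) → 1 H
  atom 11: C, bond orders sum to 3 (valence 4) → 1 H
  atom 12: C, bond orders sum to 4 (valence 4) → 0 H
  atom 13: C, bond orders sum to 4 (valence 4) → 0 H
  atom 14: O, bond orders sum to 2 (valence 2) → 0 H
  atom 15: O, bond orders sum to 1 (valence 2) → 1 H
Totals → C:9, H:6, F:3, I:1, O:2.
In Hill order: C9H6F3IO2.

C9H6F3IO2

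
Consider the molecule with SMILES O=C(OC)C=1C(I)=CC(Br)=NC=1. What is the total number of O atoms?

2

Scan the SMILES for O atoms (remember two-letter symbols like Cl and Br are single atoms).
Oxygen count: 2.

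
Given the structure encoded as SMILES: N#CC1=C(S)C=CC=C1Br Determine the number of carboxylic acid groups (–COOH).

0

Scan the SMILES for the carboxylic acid motif — none present.
Groups that are present: 1 nitrile, 1 thiol.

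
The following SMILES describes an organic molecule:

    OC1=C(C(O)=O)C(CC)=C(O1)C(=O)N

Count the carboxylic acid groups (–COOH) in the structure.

The carboxylic acid motif appears at heavy-atom position 4 in the SMILES.
Other groups present: 1 amide, 1 hydroxyl.
Carboxylic acid count: 1.

1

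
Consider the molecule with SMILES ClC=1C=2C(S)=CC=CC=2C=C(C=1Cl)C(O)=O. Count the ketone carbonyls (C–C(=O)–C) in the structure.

Scan the SMILES for the ketone motif — none present.
Groups that are present: 1 carboxylic acid, 1 thiol.

0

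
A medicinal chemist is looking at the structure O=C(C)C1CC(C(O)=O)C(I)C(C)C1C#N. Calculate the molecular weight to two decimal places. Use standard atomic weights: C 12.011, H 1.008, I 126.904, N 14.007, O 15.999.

335.14 g/mol

First, the molecular formula is C11H14INO3 (counting implicit H from valence).
  C: 11 × 12.011 = 132.121
  H: 14 × 1.008 = 14.112
  I: 1 × 126.904 = 126.904
  N: 1 × 14.007 = 14.007
  O: 3 × 15.999 = 47.997
Sum: 11×12.011 + 14×1.008 + 1×126.904 + 1×14.007 + 3×15.999 = 335.141 → 335.14 g/mol.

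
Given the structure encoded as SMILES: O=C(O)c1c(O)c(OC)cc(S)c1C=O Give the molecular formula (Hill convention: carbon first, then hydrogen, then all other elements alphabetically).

C9H8O5S

Walk through each heavy atom and fill implicit hydrogens from standard valence (C 4, N 3, O 2, S 2, halogen 1); for lowercase aromatic atoms, an aromatic c carries 1 H when it has two neighbours and 0 H with three, and aromatic n carries 0 H:
  atom 1: O, bond orders sum to 2 (valence 2) → 0 H
  atom 2: C, bond orders sum to 4 (valence 4) → 0 H
  atom 3: O, bond orders sum to 1 (valence 2) → 1 H
  atom 4: aromatic c, 3 neighbours → 0 H
  atom 5: aromatic c, 3 neighbours → 0 H
  atom 6: O, bond orders sum to 1 (valence 2) → 1 H
  atom 7: aromatic c, 3 neighbours → 0 H
  atom 8: O, bond orders sum to 2 (valence 2) → 0 H
  atom 9: C, bond orders sum to 1 (valence 4) → 3 H
  atom 10: aromatic c, 2 neighbours → 1 H
  atom 11: aromatic c, 3 neighbours → 0 H
  atom 12: S, bond orders sum to 1 (valence 2) → 1 H
  atom 13: aromatic c, 3 neighbours → 0 H
  atom 14: C, bond orders sum to 3 (valence 4) → 1 H
  atom 15: O, bond orders sum to 2 (valence 2) → 0 H
Totals → C:9, H:8, O:5, S:1.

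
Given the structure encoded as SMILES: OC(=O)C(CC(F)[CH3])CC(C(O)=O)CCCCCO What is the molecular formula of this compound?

C13H23FO5

Walk through each heavy atom and fill implicit hydrogens from standard valence (C 4, N 3, O 2, S 2, halogen 1):
  atom 1: O, bond orders sum to 1 (valence 2) → 1 H
  atom 2: C, bond orders sum to 4 (valence 4) → 0 H
  atom 3: O, bond orders sum to 2 (valence 2) → 0 H
  atom 4: C, bond orders sum to 3 (valence 4) → 1 H
  atom 5: C, bond orders sum to 2 (valence 4) → 2 H
  atom 6: C, bond orders sum to 3 (valence 4) → 1 H
  atom 7: F (halogen, monovalent) → 0 H
  atom 8: C with explicit H count 3
  atom 9: C, bond orders sum to 2 (valence 4) → 2 H
  atom 10: C, bond orders sum to 3 (valence 4) → 1 H
  atom 11: C, bond orders sum to 4 (valence 4) → 0 H
  atom 12: O, bond orders sum to 1 (valence 2) → 1 H
  atom 13: O, bond orders sum to 2 (valence 2) → 0 H
  atom 14: C, bond orders sum to 2 (valence 4) → 2 H
  atom 15: C, bond orders sum to 2 (valence 4) → 2 H
  atom 16: C, bond orders sum to 2 (valence 4) → 2 H
  atom 17: C, bond orders sum to 2 (valence 4) → 2 H
  atom 18: C, bond orders sum to 2 (valence 4) → 2 H
  atom 19: O, bond orders sum to 1 (valence 2) → 1 H
Totals → C:13, H:23, F:1, O:5.
In Hill order: C13H23FO5.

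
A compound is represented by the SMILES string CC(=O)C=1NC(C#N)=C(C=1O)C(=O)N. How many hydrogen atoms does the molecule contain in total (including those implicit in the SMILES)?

Walk through each heavy atom and fill implicit hydrogens from standard valence (C 4, N 3, O 2, S 2, halogen 1):
  atom 1: C, bond orders sum to 1 (valence 4) → 3 H
  atom 2: C, bond orders sum to 4 (valence 4) → 0 H
  atom 3: O, bond orders sum to 2 (valence 2) → 0 H
  atom 4: C, bond orders sum to 4 (valence 4) → 0 H
  atom 5: N, bond orders sum to 2 (valence 3) → 1 H
  atom 6: C, bond orders sum to 4 (valence 4) → 0 H
  atom 7: C, bond orders sum to 4 (valence 4) → 0 H
  atom 8: N, bond orders sum to 3 (valence 3) → 0 H
  atom 9: C, bond orders sum to 4 (valence 4) → 0 H
  atom 10: C, bond orders sum to 4 (valence 4) → 0 H
  atom 11: O, bond orders sum to 1 (valence 2) → 1 H
  atom 12: C, bond orders sum to 4 (valence 4) → 0 H
  atom 13: O, bond orders sum to 2 (valence 2) → 0 H
  atom 14: N, bond orders sum to 1 (valence 3) → 2 H
Total hydrogens: 7.

7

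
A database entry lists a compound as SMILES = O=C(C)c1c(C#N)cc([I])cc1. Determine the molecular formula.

C9H6INO

Walk through each heavy atom and fill implicit hydrogens from standard valence (C 4, N 3, O 2, S 2, halogen 1); for lowercase aromatic atoms, an aromatic c carries 1 H when it has two neighbours and 0 H with three, and aromatic n carries 0 H:
  atom 1: O, bond orders sum to 2 (valence 2) → 0 H
  atom 2: C, bond orders sum to 4 (valence 4) → 0 H
  atom 3: C, bond orders sum to 1 (valence 4) → 3 H
  atom 4: aromatic c, 3 neighbours → 0 H
  atom 5: aromatic c, 3 neighbours → 0 H
  atom 6: C, bond orders sum to 4 (valence 4) → 0 H
  atom 7: N, bond orders sum to 3 (valence 3) → 0 H
  atom 8: aromatic c, 2 neighbours → 1 H
  atom 9: aromatic c, 3 neighbours → 0 H
  atom 10: I with explicit H count 0
  atom 11: aromatic c, 2 neighbours → 1 H
  atom 12: aromatic c, 2 neighbours → 1 H
Totals → C:9, H:6, I:1, N:1, O:1.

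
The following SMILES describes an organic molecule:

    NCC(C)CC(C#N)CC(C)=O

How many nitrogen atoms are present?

2

Scan the SMILES for N atoms (remember two-letter symbols like Cl and Br are single atoms).
Nitrogen count: 2.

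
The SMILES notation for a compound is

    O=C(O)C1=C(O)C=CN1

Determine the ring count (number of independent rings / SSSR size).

1

In SMILES, each pair of matching ring-closure digits denotes one ring-closing bond; the number of such bonds equals the number of independent rings.
Ring-closure bonds here: 1.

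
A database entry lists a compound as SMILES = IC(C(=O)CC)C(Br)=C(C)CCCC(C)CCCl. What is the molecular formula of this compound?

Walk through each heavy atom and fill implicit hydrogens from standard valence (C 4, N 3, O 2, S 2, halogen 1):
  atom 1: I (halogen, monovalent) → 0 H
  atom 2: C, bond orders sum to 3 (valence 4) → 1 H
  atom 3: C, bond orders sum to 4 (valence 4) → 0 H
  atom 4: O, bond orders sum to 2 (valence 2) → 0 H
  atom 5: C, bond orders sum to 2 (valence 4) → 2 H
  atom 6: C, bond orders sum to 1 (valence 4) → 3 H
  atom 7: C, bond orders sum to 4 (valence 4) → 0 H
  atom 8: Br (halogen, monovalent) → 0 H
  atom 9: C, bond orders sum to 4 (valence 4) → 0 H
  atom 10: C, bond orders sum to 1 (valence 4) → 3 H
  atom 11: C, bond orders sum to 2 (valence 4) → 2 H
  atom 12: C, bond orders sum to 2 (valence 4) → 2 H
  atom 13: C, bond orders sum to 2 (valence 4) → 2 H
  atom 14: C, bond orders sum to 3 (valence 4) → 1 H
  atom 15: C, bond orders sum to 1 (valence 4) → 3 H
  atom 16: C, bond orders sum to 2 (valence 4) → 2 H
  atom 17: C, bond orders sum to 2 (valence 4) → 2 H
  atom 18: Cl (halogen, monovalent) → 0 H
Totals → C:14, H:23, Br:1, Cl:1, I:1, O:1.
In Hill order: C14H23BrClIO.

C14H23BrClIO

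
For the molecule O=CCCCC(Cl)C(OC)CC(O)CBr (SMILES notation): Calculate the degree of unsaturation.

Molecular formula: C10H18BrClO3.
DoU = (2C + 2 + N − H − X) / 2, where X is the halogen count and O/S are ignored.
    = (2·10 + 2 + 0 − 18 − 2) / 2 = 2 / 2 = 1.

1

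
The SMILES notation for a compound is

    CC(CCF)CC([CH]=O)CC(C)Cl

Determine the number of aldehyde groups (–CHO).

The aldehyde motif appears at heavy-atom position 8 in the SMILES.
Aldehyde count: 1.

1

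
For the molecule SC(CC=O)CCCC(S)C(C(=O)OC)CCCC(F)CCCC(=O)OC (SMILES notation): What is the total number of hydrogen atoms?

Walk through each heavy atom and fill implicit hydrogens from standard valence (C 4, N 3, O 2, S 2, halogen 1):
  atom 1: S, bond orders sum to 1 (valence 2) → 1 H
  atom 2: C, bond orders sum to 3 (valence 4) → 1 H
  atom 3: C, bond orders sum to 2 (valence 4) → 2 H
  atom 4: C, bond orders sum to 3 (valence 4) → 1 H
  atom 5: O, bond orders sum to 2 (valence 2) → 0 H
  atom 6: C, bond orders sum to 2 (valence 4) → 2 H
  atom 7: C, bond orders sum to 2 (valence 4) → 2 H
  atom 8: C, bond orders sum to 2 (valence 4) → 2 H
  atom 9: C, bond orders sum to 3 (valence 4) → 1 H
  atom 10: S, bond orders sum to 1 (valence 2) → 1 H
  atom 11: C, bond orders sum to 3 (valence 4) → 1 H
  atom 12: C, bond orders sum to 4 (valence 4) → 0 H
  atom 13: O, bond orders sum to 2 (valence 2) → 0 H
  atom 14: O, bond orders sum to 2 (valence 2) → 0 H
  atom 15: C, bond orders sum to 1 (valence 4) → 3 H
  atom 16: C, bond orders sum to 2 (valence 4) → 2 H
  atom 17: C, bond orders sum to 2 (valence 4) → 2 H
  atom 18: C, bond orders sum to 2 (valence 4) → 2 H
  atom 19: C, bond orders sum to 3 (valence 4) → 1 H
  atom 20: F (halogen, monovalent) → 0 H
  atom 21: C, bond orders sum to 2 (valence 4) → 2 H
  atom 22: C, bond orders sum to 2 (valence 4) → 2 H
  atom 23: C, bond orders sum to 2 (valence 4) → 2 H
  atom 24: C, bond orders sum to 4 (valence 4) → 0 H
  atom 25: O, bond orders sum to 2 (valence 2) → 0 H
  atom 26: O, bond orders sum to 2 (valence 2) → 0 H
  atom 27: C, bond orders sum to 1 (valence 4) → 3 H
Total hydrogens: 33.

33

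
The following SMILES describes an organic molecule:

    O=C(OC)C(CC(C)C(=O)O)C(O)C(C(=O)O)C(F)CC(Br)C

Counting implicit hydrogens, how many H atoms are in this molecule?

22

Walk through each heavy atom and fill implicit hydrogens from standard valence (C 4, N 3, O 2, S 2, halogen 1):
  atom 1: O, bond orders sum to 2 (valence 2) → 0 H
  atom 2: C, bond orders sum to 4 (valence 4) → 0 H
  atom 3: O, bond orders sum to 2 (valence 2) → 0 H
  atom 4: C, bond orders sum to 1 (valence 4) → 3 H
  atom 5: C, bond orders sum to 3 (valence 4) → 1 H
  atom 6: C, bond orders sum to 2 (valence 4) → 2 H
  atom 7: C, bond orders sum to 3 (valence 4) → 1 H
  atom 8: C, bond orders sum to 1 (valence 4) → 3 H
  atom 9: C, bond orders sum to 4 (valence 4) → 0 H
  atom 10: O, bond orders sum to 2 (valence 2) → 0 H
  atom 11: O, bond orders sum to 1 (valence 2) → 1 H
  atom 12: C, bond orders sum to 3 (valence 4) → 1 H
  atom 13: O, bond orders sum to 1 (valence 2) → 1 H
  atom 14: C, bond orders sum to 3 (valence 4) → 1 H
  atom 15: C, bond orders sum to 4 (valence 4) → 0 H
  atom 16: O, bond orders sum to 2 (valence 2) → 0 H
  atom 17: O, bond orders sum to 1 (valence 2) → 1 H
  atom 18: C, bond orders sum to 3 (valence 4) → 1 H
  atom 19: F (halogen, monovalent) → 0 H
  atom 20: C, bond orders sum to 2 (valence 4) → 2 H
  atom 21: C, bond orders sum to 3 (valence 4) → 1 H
  atom 22: Br (halogen, monovalent) → 0 H
  atom 23: C, bond orders sum to 1 (valence 4) → 3 H
Total hydrogens: 22.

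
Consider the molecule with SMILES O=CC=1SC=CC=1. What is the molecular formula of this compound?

C5H4OS

Walk through each heavy atom and fill implicit hydrogens from standard valence (C 4, N 3, O 2, S 2, halogen 1):
  atom 1: O, bond orders sum to 2 (valence 2) → 0 H
  atom 2: C, bond orders sum to 3 (valence 4) → 1 H
  atom 3: C, bond orders sum to 4 (valence 4) → 0 H
  atom 4: S, bond orders sum to 2 (valence 2) → 0 H
  atom 5: C, bond orders sum to 3 (valence 4) → 1 H
  atom 6: C, bond orders sum to 3 (valence 4) → 1 H
  atom 7: C, bond orders sum to 3 (valence 4) → 1 H
Totals → C:5, H:4, O:1, S:1.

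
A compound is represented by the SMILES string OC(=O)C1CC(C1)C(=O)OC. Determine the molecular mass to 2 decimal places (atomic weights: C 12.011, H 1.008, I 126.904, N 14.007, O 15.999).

158.15 g/mol

First, the molecular formula is C7H10O4 (counting implicit H from valence).
  C: 7 × 12.011 = 84.077
  H: 10 × 1.008 = 10.080
  O: 4 × 15.999 = 63.996
Sum: 7×12.011 + 10×1.008 + 4×15.999 = 158.153 → 158.15 g/mol.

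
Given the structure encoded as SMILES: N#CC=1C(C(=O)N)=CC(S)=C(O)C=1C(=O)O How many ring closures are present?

1

In SMILES, each pair of matching ring-closure digits denotes one ring-closing bond; the number of such bonds equals the number of independent rings.
Ring-closure bonds here: 1.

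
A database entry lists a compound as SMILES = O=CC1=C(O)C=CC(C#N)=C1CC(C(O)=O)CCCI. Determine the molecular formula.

C14H14INO4

Walk through each heavy atom and fill implicit hydrogens from standard valence (C 4, N 3, O 2, S 2, halogen 1):
  atom 1: O, bond orders sum to 2 (valence 2) → 0 H
  atom 2: C, bond orders sum to 3 (valence 4) → 1 H
  atom 3: C, bond orders sum to 4 (valence 4) → 0 H
  atom 4: C, bond orders sum to 4 (valence 4) → 0 H
  atom 5: O, bond orders sum to 1 (valence 2) → 1 H
  atom 6: C, bond orders sum to 3 (valence 4) → 1 H
  atom 7: C, bond orders sum to 3 (valence 4) → 1 H
  atom 8: C, bond orders sum to 4 (valence 4) → 0 H
  atom 9: C, bond orders sum to 4 (valence 4) → 0 H
  atom 10: N, bond orders sum to 3 (valence 3) → 0 H
  atom 11: C, bond orders sum to 4 (valence 4) → 0 H
  atom 12: C, bond orders sum to 2 (valence 4) → 2 H
  atom 13: C, bond orders sum to 3 (valence 4) → 1 H
  atom 14: C, bond orders sum to 4 (valence 4) → 0 H
  atom 15: O, bond orders sum to 1 (valence 2) → 1 H
  atom 16: O, bond orders sum to 2 (valence 2) → 0 H
  atom 17: C, bond orders sum to 2 (valence 4) → 2 H
  atom 18: C, bond orders sum to 2 (valence 4) → 2 H
  atom 19: C, bond orders sum to 2 (valence 4) → 2 H
  atom 20: I (halogen, monovalent) → 0 H
Totals → C:14, H:14, I:1, N:1, O:4.
In Hill order: C14H14INO4.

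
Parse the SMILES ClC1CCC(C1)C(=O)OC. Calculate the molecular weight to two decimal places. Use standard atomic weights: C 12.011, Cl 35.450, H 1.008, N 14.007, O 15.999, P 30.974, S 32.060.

162.61 g/mol

First, the molecular formula is C7H11ClO2 (counting implicit H from valence).
  C: 7 × 12.011 = 84.077
  Cl: 1 × 35.450 = 35.450
  H: 11 × 1.008 = 11.088
  O: 2 × 15.999 = 31.998
Sum: 7×12.011 + 1×35.450 + 11×1.008 + 2×15.999 = 162.613 → 162.61 g/mol.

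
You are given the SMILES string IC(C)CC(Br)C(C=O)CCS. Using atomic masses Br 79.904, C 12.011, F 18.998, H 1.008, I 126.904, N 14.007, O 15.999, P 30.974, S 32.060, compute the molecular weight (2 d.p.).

365.07 g/mol

First, the molecular formula is C8H14BrIOS (counting implicit H from valence).
  Br: 1 × 79.904 = 79.904
  C: 8 × 12.011 = 96.088
  H: 14 × 1.008 = 14.112
  I: 1 × 126.904 = 126.904
  O: 1 × 15.999 = 15.999
  S: 1 × 32.060 = 32.060
Sum: 1×79.904 + 8×12.011 + 14×1.008 + 1×126.904 + 1×15.999 + 1×32.060 = 365.067 → 365.07 g/mol.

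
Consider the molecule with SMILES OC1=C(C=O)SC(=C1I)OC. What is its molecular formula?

C6H5IO3S

Walk through each heavy atom and fill implicit hydrogens from standard valence (C 4, N 3, O 2, S 2, halogen 1):
  atom 1: O, bond orders sum to 1 (valence 2) → 1 H
  atom 2: C, bond orders sum to 4 (valence 4) → 0 H
  atom 3: C, bond orders sum to 4 (valence 4) → 0 H
  atom 4: C, bond orders sum to 3 (valence 4) → 1 H
  atom 5: O, bond orders sum to 2 (valence 2) → 0 H
  atom 6: S, bond orders sum to 2 (valence 2) → 0 H
  atom 7: C, bond orders sum to 4 (valence 4) → 0 H
  atom 8: C, bond orders sum to 4 (valence 4) → 0 H
  atom 9: I (halogen, monovalent) → 0 H
  atom 10: O, bond orders sum to 2 (valence 2) → 0 H
  atom 11: C, bond orders sum to 1 (valence 4) → 3 H
Totals → C:6, H:5, I:1, O:3, S:1.
In Hill order: C6H5IO3S.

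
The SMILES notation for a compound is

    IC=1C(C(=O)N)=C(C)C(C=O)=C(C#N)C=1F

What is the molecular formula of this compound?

C10H6FIN2O2

Walk through each heavy atom and fill implicit hydrogens from standard valence (C 4, N 3, O 2, S 2, halogen 1):
  atom 1: I (halogen, monovalent) → 0 H
  atom 2: C, bond orders sum to 4 (valence 4) → 0 H
  atom 3: C, bond orders sum to 4 (valence 4) → 0 H
  atom 4: C, bond orders sum to 4 (valence 4) → 0 H
  atom 5: O, bond orders sum to 2 (valence 2) → 0 H
  atom 6: N, bond orders sum to 1 (valence 3) → 2 H
  atom 7: C, bond orders sum to 4 (valence 4) → 0 H
  atom 8: C, bond orders sum to 1 (valence 4) → 3 H
  atom 9: C, bond orders sum to 4 (valence 4) → 0 H
  atom 10: C, bond orders sum to 3 (valence 4) → 1 H
  atom 11: O, bond orders sum to 2 (valence 2) → 0 H
  atom 12: C, bond orders sum to 4 (valence 4) → 0 H
  atom 13: C, bond orders sum to 4 (valence 4) → 0 H
  atom 14: N, bond orders sum to 3 (valence 3) → 0 H
  atom 15: C, bond orders sum to 4 (valence 4) → 0 H
  atom 16: F (halogen, monovalent) → 0 H
Totals → C:10, H:6, F:1, I:1, N:2, O:2.
In Hill order: C10H6FIN2O2.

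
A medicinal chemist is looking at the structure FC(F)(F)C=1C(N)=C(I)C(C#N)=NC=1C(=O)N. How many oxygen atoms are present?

1

Scan the SMILES for O atoms (remember two-letter symbols like Cl and Br are single atoms).
Oxygen count: 1.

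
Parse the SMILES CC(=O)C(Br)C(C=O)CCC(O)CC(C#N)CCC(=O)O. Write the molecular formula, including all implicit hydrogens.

C14H20BrNO5

Walk through each heavy atom and fill implicit hydrogens from standard valence (C 4, N 3, O 2, S 2, halogen 1):
  atom 1: C, bond orders sum to 1 (valence 4) → 3 H
  atom 2: C, bond orders sum to 4 (valence 4) → 0 H
  atom 3: O, bond orders sum to 2 (valence 2) → 0 H
  atom 4: C, bond orders sum to 3 (valence 4) → 1 H
  atom 5: Br (halogen, monovalent) → 0 H
  atom 6: C, bond orders sum to 3 (valence 4) → 1 H
  atom 7: C, bond orders sum to 3 (valence 4) → 1 H
  atom 8: O, bond orders sum to 2 (valence 2) → 0 H
  atom 9: C, bond orders sum to 2 (valence 4) → 2 H
  atom 10: C, bond orders sum to 2 (valence 4) → 2 H
  atom 11: C, bond orders sum to 3 (valence 4) → 1 H
  atom 12: O, bond orders sum to 1 (valence 2) → 1 H
  atom 13: C, bond orders sum to 2 (valence 4) → 2 H
  atom 14: C, bond orders sum to 3 (valence 4) → 1 H
  atom 15: C, bond orders sum to 4 (valence 4) → 0 H
  atom 16: N, bond orders sum to 3 (valence 3) → 0 H
  atom 17: C, bond orders sum to 2 (valence 4) → 2 H
  atom 18: C, bond orders sum to 2 (valence 4) → 2 H
  atom 19: C, bond orders sum to 4 (valence 4) → 0 H
  atom 20: O, bond orders sum to 2 (valence 2) → 0 H
  atom 21: O, bond orders sum to 1 (valence 2) → 1 H
Totals → C:14, H:20, Br:1, N:1, O:5.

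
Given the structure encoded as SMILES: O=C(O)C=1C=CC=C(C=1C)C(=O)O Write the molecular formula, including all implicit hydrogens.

C9H8O4

Walk through each heavy atom and fill implicit hydrogens from standard valence (C 4, N 3, O 2, S 2, halogen 1):
  atom 1: O, bond orders sum to 2 (valence 2) → 0 H
  atom 2: C, bond orders sum to 4 (valence 4) → 0 H
  atom 3: O, bond orders sum to 1 (valence 2) → 1 H
  atom 4: C, bond orders sum to 4 (valence 4) → 0 H
  atom 5: C, bond orders sum to 3 (valence 4) → 1 H
  atom 6: C, bond orders sum to 3 (valence 4) → 1 H
  atom 7: C, bond orders sum to 3 (valence 4) → 1 H
  atom 8: C, bond orders sum to 4 (valence 4) → 0 H
  atom 9: C, bond orders sum to 4 (valence 4) → 0 H
  atom 10: C, bond orders sum to 1 (valence 4) → 3 H
  atom 11: C, bond orders sum to 4 (valence 4) → 0 H
  atom 12: O, bond orders sum to 2 (valence 2) → 0 H
  atom 13: O, bond orders sum to 1 (valence 2) → 1 H
Totals → C:9, H:8, O:4.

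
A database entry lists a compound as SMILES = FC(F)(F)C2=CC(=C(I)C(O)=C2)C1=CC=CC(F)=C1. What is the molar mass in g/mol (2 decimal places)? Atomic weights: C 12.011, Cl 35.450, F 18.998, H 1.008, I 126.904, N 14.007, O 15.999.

382.09 g/mol

First, the molecular formula is C13H7F4IO (counting implicit H from valence).
  C: 13 × 12.011 = 156.143
  F: 4 × 18.998 = 75.992
  H: 7 × 1.008 = 7.056
  I: 1 × 126.904 = 126.904
  O: 1 × 15.999 = 15.999
Sum: 13×12.011 + 4×18.998 + 7×1.008 + 1×126.904 + 1×15.999 = 382.094 → 382.09 g/mol.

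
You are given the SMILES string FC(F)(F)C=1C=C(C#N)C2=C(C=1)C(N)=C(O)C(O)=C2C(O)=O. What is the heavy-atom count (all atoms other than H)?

22

Every atom symbol written in the SMILES (organic subset) is one heavy atom; implicit H are not written.
Heavy atoms by element → C:13, F:3, N:2, O:4.
Total: 22.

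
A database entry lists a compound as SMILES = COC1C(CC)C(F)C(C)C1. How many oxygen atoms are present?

1

Scan the SMILES for O atoms (remember two-letter symbols like Cl and Br are single atoms).
Oxygen count: 1.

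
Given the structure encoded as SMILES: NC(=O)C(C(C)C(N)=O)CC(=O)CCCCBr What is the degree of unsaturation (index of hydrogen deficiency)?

3

Molecular formula: C11H19BrN2O3.
DoU = (2C + 2 + N − H − X) / 2, where X is the halogen count and O/S are ignored.
    = (2·11 + 2 + 2 − 19 − 1) / 2 = 6 / 2 = 3.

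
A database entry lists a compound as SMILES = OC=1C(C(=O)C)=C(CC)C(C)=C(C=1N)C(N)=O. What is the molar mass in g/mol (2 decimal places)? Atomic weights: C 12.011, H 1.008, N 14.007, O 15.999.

First, the molecular formula is C12H16N2O3 (counting implicit H from valence).
  C: 12 × 12.011 = 144.132
  H: 16 × 1.008 = 16.128
  N: 2 × 14.007 = 28.014
  O: 3 × 15.999 = 47.997
Sum: 12×12.011 + 16×1.008 + 2×14.007 + 3×15.999 = 236.271 → 236.27 g/mol.

236.27 g/mol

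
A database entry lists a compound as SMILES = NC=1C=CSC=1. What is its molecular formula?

Walk through each heavy atom and fill implicit hydrogens from standard valence (C 4, N 3, O 2, S 2, halogen 1):
  atom 1: N, bond orders sum to 1 (valence 3) → 2 H
  atom 2: C, bond orders sum to 4 (valence 4) → 0 H
  atom 3: C, bond orders sum to 3 (valence 4) → 1 H
  atom 4: C, bond orders sum to 3 (valence 4) → 1 H
  atom 5: S, bond orders sum to 2 (valence 2) → 0 H
  atom 6: C, bond orders sum to 3 (valence 4) → 1 H
Totals → C:4, H:5, N:1, S:1.

C4H5NS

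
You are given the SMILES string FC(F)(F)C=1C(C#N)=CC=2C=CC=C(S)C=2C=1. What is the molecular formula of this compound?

Walk through each heavy atom and fill implicit hydrogens from standard valence (C 4, N 3, O 2, S 2, halogen 1):
  atom 1: F (halogen, monovalent) → 0 H
  atom 2: C, bond orders sum to 4 (valence 4) → 0 H
  atom 3: F (halogen, monovalent) → 0 H
  atom 4: F (halogen, monovalent) → 0 H
  atom 5: C, bond orders sum to 4 (valence 4) → 0 H
  atom 6: C, bond orders sum to 4 (valence 4) → 0 H
  atom 7: C, bond orders sum to 4 (valence 4) → 0 H
  atom 8: N, bond orders sum to 3 (valence 3) → 0 H
  atom 9: C, bond orders sum to 3 (valence 4) → 1 H
  atom 10: C, bond orders sum to 4 (valence 4) → 0 H
  atom 11: C, bond orders sum to 3 (valence 4) → 1 H
  atom 12: C, bond orders sum to 3 (valence 4) → 1 H
  atom 13: C, bond orders sum to 3 (valence 4) → 1 H
  atom 14: C, bond orders sum to 4 (valence 4) → 0 H
  atom 15: S, bond orders sum to 1 (valence 2) → 1 H
  atom 16: C, bond orders sum to 4 (valence 4) → 0 H
  atom 17: C, bond orders sum to 3 (valence 4) → 1 H
Totals → C:12, H:6, F:3, N:1, S:1.

C12H6F3NS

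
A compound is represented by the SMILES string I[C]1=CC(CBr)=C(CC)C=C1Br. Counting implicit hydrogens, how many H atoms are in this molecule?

Walk through each heavy atom and fill implicit hydrogens from standard valence (C 4, N 3, O 2, S 2, halogen 1):
  atom 1: I (halogen, monovalent) → 0 H
  atom 2: C with explicit H count 0
  atom 3: C, bond orders sum to 3 (valence 4) → 1 H
  atom 4: C, bond orders sum to 4 (valence 4) → 0 H
  atom 5: C, bond orders sum to 2 (valence 4) → 2 H
  atom 6: Br (halogen, monovalent) → 0 H
  atom 7: C, bond orders sum to 4 (valence 4) → 0 H
  atom 8: C, bond orders sum to 2 (valence 4) → 2 H
  atom 9: C, bond orders sum to 1 (valence 4) → 3 H
  atom 10: C, bond orders sum to 3 (valence 4) → 1 H
  atom 11: C, bond orders sum to 4 (valence 4) → 0 H
  atom 12: Br (halogen, monovalent) → 0 H
Total hydrogens: 9.

9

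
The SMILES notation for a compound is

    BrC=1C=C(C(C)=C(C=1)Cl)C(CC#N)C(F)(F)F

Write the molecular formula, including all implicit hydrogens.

C11H8BrClF3N

Walk through each heavy atom and fill implicit hydrogens from standard valence (C 4, N 3, O 2, S 2, halogen 1):
  atom 1: Br (halogen, monovalent) → 0 H
  atom 2: C, bond orders sum to 4 (valence 4) → 0 H
  atom 3: C, bond orders sum to 3 (valence 4) → 1 H
  atom 4: C, bond orders sum to 4 (valence 4) → 0 H
  atom 5: C, bond orders sum to 4 (valence 4) → 0 H
  atom 6: C, bond orders sum to 1 (valence 4) → 3 H
  atom 7: C, bond orders sum to 4 (valence 4) → 0 H
  atom 8: C, bond orders sum to 3 (valence 4) → 1 H
  atom 9: Cl (halogen, monovalent) → 0 H
  atom 10: C, bond orders sum to 3 (valence 4) → 1 H
  atom 11: C, bond orders sum to 2 (valence 4) → 2 H
  atom 12: C, bond orders sum to 4 (valence 4) → 0 H
  atom 13: N, bond orders sum to 3 (valence 3) → 0 H
  atom 14: C, bond orders sum to 4 (valence 4) → 0 H
  atom 15: F (halogen, monovalent) → 0 H
  atom 16: F (halogen, monovalent) → 0 H
  atom 17: F (halogen, monovalent) → 0 H
Totals → C:11, H:8, Br:1, Cl:1, F:3, N:1.
In Hill order: C11H8BrClF3N.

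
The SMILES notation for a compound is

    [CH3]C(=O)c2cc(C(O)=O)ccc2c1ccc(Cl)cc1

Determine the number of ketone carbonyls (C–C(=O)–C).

The ketone motif appears at heavy-atom position 2 in the SMILES.
Other groups present: 1 carboxylic acid.
Ketone count: 1.

1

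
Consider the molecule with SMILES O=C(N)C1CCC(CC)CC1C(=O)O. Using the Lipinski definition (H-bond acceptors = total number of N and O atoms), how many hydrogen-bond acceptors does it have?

4

N atoms: 1; O atoms: 3.
Lipinski HBA = 1 + 3 = 4.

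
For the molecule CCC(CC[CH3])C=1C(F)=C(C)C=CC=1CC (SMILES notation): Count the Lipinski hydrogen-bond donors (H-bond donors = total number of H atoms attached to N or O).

0

Donors: find every N or O and count the H atoms it carries.
  (no N or O atoms present)
Lipinski HBD = 0.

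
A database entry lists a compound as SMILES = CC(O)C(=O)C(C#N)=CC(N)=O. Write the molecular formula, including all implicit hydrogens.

Walk through each heavy atom and fill implicit hydrogens from standard valence (C 4, N 3, O 2, S 2, halogen 1):
  atom 1: C, bond orders sum to 1 (valence 4) → 3 H
  atom 2: C, bond orders sum to 3 (valence 4) → 1 H
  atom 3: O, bond orders sum to 1 (valence 2) → 1 H
  atom 4: C, bond orders sum to 4 (valence 4) → 0 H
  atom 5: O, bond orders sum to 2 (valence 2) → 0 H
  atom 6: C, bond orders sum to 4 (valence 4) → 0 H
  atom 7: C, bond orders sum to 4 (valence 4) → 0 H
  atom 8: N, bond orders sum to 3 (valence 3) → 0 H
  atom 9: C, bond orders sum to 3 (valence 4) → 1 H
  atom 10: C, bond orders sum to 4 (valence 4) → 0 H
  atom 11: N, bond orders sum to 1 (valence 3) → 2 H
  atom 12: O, bond orders sum to 2 (valence 2) → 0 H
Totals → C:7, H:8, N:2, O:3.

C7H8N2O3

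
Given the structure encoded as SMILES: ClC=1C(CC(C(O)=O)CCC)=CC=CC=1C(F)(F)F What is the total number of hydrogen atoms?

Walk through each heavy atom and fill implicit hydrogens from standard valence (C 4, N 3, O 2, S 2, halogen 1):
  atom 1: Cl (halogen, monovalent) → 0 H
  atom 2: C, bond orders sum to 4 (valence 4) → 0 H
  atom 3: C, bond orders sum to 4 (valence 4) → 0 H
  atom 4: C, bond orders sum to 2 (valence 4) → 2 H
  atom 5: C, bond orders sum to 3 (valence 4) → 1 H
  atom 6: C, bond orders sum to 4 (valence 4) → 0 H
  atom 7: O, bond orders sum to 1 (valence 2) → 1 H
  atom 8: O, bond orders sum to 2 (valence 2) → 0 H
  atom 9: C, bond orders sum to 2 (valence 4) → 2 H
  atom 10: C, bond orders sum to 2 (valence 4) → 2 H
  atom 11: C, bond orders sum to 1 (valence 4) → 3 H
  atom 12: C, bond orders sum to 3 (valence 4) → 1 H
  atom 13: C, bond orders sum to 3 (valence 4) → 1 H
  atom 14: C, bond orders sum to 3 (valence 4) → 1 H
  atom 15: C, bond orders sum to 4 (valence 4) → 0 H
  atom 16: C, bond orders sum to 4 (valence 4) → 0 H
  atom 17: F (halogen, monovalent) → 0 H
  atom 18: F (halogen, monovalent) → 0 H
  atom 19: F (halogen, monovalent) → 0 H
Total hydrogens: 14.

14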